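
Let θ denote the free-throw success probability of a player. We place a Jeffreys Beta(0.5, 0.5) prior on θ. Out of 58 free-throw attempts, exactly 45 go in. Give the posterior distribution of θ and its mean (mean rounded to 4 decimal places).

The binomial likelihood is conjugate to the Beta prior: with 45 successes and 13 failures, the posterior is Beta(0.5+45, 0.5+13) = Beta(45.5, 13.5).
E[θ | data] = 45.5/(45.5+13.5) = 0.7712.

Posterior: Beta(45.5, 13.5); mean ≈ 0.7712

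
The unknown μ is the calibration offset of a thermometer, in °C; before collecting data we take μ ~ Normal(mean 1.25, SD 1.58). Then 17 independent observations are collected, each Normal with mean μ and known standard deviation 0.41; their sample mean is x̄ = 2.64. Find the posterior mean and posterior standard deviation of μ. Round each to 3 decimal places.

Posterior mean ≈ 2.635; posterior SD ≈ 0.099

Prior precision 1/τ₀² = 1/1.58² = 0.400577; data precision n/σ² = 17/0.41² = 101.130.
Posterior precision = 0.400577 + 101.130 = 101.531, giving posterior SD = 1/√101.531 = 0.099.
Posterior mean = (0.400577·1.25 + 101.130·2.64) / 101.531 = 2.635.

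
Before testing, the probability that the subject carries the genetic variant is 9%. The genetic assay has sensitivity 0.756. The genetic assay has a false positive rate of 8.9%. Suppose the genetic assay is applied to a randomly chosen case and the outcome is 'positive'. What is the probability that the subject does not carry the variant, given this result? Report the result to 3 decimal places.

Write H for 'the subject carries the genetic variant'. Prior odds H:¬H = 0.09/0.91 = 0.098901. For the 'positive' outcome, the likelihood ratio is 0.756/0.089 = 8.4944.
Posterior odds = 0.098901 × 8.4944 = 0.84010, so P(H|E) = 0.84010/(1+0.84010) = 0.457. Then P(¬H|E) = 1 − 0.457 = 0.543.

P(¬H | E) ≈ 0.543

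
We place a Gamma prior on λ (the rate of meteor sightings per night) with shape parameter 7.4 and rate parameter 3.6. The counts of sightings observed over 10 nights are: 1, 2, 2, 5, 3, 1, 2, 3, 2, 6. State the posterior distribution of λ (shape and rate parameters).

Posterior: Gamma(shape=34.4, rate=13.6)

The Poisson likelihood adds the total count to the shape and the number of exposure periods to the rate. Here ∑xᵢ = 27 and n = 10, so shape 7.4→34.4 and rate 3.6→13.6.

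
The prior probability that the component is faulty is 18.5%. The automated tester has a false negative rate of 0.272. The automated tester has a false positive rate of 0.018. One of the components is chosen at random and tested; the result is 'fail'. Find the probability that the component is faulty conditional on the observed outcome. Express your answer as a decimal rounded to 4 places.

P(H | E) ≈ 0.9018

Write H for 'the component is faulty'. Prior odds H:¬H = 0.185/0.815 = 0.22699. For the 'fail' outcome, the likelihood ratio is 0.728/0.018 = 40.444.
Posterior odds = 0.22699 × 40.444 = 9.1806, so P(H|E) = 9.1806/(1+9.1806) = 0.9018.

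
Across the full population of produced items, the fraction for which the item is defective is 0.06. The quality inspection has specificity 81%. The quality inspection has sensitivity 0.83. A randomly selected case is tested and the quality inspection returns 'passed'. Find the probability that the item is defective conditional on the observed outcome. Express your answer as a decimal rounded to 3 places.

Let H be the event that the item is defective. P(H) = 0.06, so P(¬H) = 0.94. With E the 'passed' result, P(E|H) = 0.17 and P(E|¬H) = 0.81.
P(E) = 0.17·0.06 + 0.81·0.94 = 0.010200 + 0.76140 = 0.77160.
By Bayes' theorem, P(H|E) = 0.010200 / 0.77160 = 0.013.

P(H | E) ≈ 0.013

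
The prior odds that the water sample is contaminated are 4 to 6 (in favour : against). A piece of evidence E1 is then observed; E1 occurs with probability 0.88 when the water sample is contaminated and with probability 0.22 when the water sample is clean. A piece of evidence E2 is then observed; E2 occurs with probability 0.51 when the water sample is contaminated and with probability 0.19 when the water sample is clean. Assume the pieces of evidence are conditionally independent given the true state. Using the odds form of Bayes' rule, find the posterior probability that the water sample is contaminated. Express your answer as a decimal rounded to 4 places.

Prior odds = 4/6 = 0.66667.
Likelihood ratio for E1 = 0.88/0.22 = 4.0000.
Likelihood ratio for E2 = 0.51/0.19 = 2.6842.
Posterior odds = prior odds × LR₁ × LR₂ = 7.1579.
Posterior probability = odds/(1+odds) = 7.1579/8.1579 = 0.8774.

Posterior probability ≈ 0.8774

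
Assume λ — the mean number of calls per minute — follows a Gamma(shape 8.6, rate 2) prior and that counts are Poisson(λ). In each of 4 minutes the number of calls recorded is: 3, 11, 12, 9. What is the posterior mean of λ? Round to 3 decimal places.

Total count ∑xᵢ = 35 over n = 4 minutes.
Gamma is conjugate to the Poisson likelihood: posterior is Gamma(shape = 8.6+35 = 43.6, rate = 2+4 = 6).
Posterior mean = shape/rate = 43.6/6 = 7.267.

Posterior mean ≈ 7.267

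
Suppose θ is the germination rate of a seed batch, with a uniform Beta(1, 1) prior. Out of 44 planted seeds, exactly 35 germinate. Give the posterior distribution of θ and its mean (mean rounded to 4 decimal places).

Posterior: Beta(36, 10); mean ≈ 0.7826

Observing 35 successes and 9 failures updates Beta(1, 1) by adding the success and failure counts to the two shape parameters: α = 1+35 = 36, β = 1+9 = 10.
Posterior mean = α/(α+β) = 36/46 = 0.7826.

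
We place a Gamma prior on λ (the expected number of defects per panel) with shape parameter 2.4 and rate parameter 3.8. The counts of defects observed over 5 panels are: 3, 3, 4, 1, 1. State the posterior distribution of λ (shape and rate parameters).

Posterior: Gamma(shape=14.4, rate=8.8)

Total count ∑xᵢ = 12 over n = 5 panels.
Gamma is conjugate to the Poisson likelihood: posterior is Gamma(shape = 2.4+12 = 14.4, rate = 3.8+5 = 8.8).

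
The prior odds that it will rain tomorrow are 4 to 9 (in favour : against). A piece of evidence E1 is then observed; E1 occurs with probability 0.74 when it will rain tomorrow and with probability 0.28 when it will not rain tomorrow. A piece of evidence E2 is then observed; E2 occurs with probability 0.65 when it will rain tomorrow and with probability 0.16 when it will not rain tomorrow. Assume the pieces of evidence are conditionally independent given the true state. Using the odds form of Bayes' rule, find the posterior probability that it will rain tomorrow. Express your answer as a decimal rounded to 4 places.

Posterior probability ≈ 0.8267

Prior odds = 4/9 = 0.44444. In log-odds, ln(0.44444) = -0.81093.
Add log likelihood ratios: ln(2.6429) + ln(4.0625) = 2.3737.
Posterior log-odds = 1.5627, so posterior odds = exp(1.5627) = 4.7718. Converting, P(H|E) = 4.7718/5.7718 = 0.8267.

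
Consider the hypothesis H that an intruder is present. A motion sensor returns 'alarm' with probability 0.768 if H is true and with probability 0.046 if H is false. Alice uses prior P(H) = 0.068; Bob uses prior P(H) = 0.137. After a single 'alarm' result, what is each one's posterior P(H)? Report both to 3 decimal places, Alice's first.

Alice: 0.549; Bob: 0.726

The likelihood ratio for an 'alarm' result is 0.768/0.046 = 16.696.
Alice: prior odds 0.068/0.932 = 0.072961; posterior odds 1.2181; posterior probability 0.549.
Bob: prior odds 0.137/0.863 = 0.15875; posterior odds 2.6504; posterior probability 0.726.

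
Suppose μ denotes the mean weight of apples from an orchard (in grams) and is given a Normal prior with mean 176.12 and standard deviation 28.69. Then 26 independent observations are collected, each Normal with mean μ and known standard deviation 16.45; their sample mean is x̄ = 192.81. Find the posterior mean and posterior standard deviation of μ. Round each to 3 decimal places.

Posterior mean ≈ 192.602; posterior SD ≈ 3.206

With known σ, the Normal prior is conjugate. Weight on the data is w = (n/σ²)/(n/σ² + 1/τ₀²) = 0.0960819/(0.0960819+0.00121490) = 0.98751.
Posterior mean = w·x̄ + (1−w)·μ₀ = 0.98751·192.81 + 0.012486·176.12 = 192.602. Posterior variance = 1/(0.0960819+0.00121490) = 10.2778, so SD = 3.206.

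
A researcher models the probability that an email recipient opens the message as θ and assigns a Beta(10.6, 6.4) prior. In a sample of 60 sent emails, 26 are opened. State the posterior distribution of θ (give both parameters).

Posterior: Beta(36.6, 40.4)

Observing 26 successes and 34 failures updates Beta(10.6, 6.4) by adding the success and failure counts to the two shape parameters: α = 10.6+26 = 36.6, β = 6.4+34 = 40.4.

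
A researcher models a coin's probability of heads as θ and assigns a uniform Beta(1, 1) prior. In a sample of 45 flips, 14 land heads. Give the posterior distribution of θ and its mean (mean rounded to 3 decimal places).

The binomial likelihood is conjugate to the Beta prior: with 14 successes and 31 failures, the posterior is Beta(1+14, 1+31) = Beta(15, 32).
Posterior mean = α/(α+β) = 15/47 = 0.319.

Posterior: Beta(15, 32); mean ≈ 0.319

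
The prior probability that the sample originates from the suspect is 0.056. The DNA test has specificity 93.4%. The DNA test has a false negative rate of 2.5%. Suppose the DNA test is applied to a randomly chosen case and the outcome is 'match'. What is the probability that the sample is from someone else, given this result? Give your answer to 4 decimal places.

P(¬H | E) ≈ 0.5330

Let H be the event that the sample originates from the suspect. P(H) = 0.056, so P(¬H) = 0.944. With E the 'match' result, P(E|H) = 0.975 and P(E|¬H) = 0.066.
P(E) = 0.975·0.056 + 0.066·0.944 = 0.054600 + 0.062304 = 0.11690.
By Bayes' theorem, P(H|E) = 0.054600 / 0.11690 = 0.4670. Hence P(¬H|E) = 1 − 0.4670 = 0.5330.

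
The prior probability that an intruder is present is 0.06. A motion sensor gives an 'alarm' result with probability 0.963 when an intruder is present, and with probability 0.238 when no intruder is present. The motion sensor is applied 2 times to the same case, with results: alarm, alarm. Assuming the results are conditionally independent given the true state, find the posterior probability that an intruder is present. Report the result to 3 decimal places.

Let H be the event that an intruder is present; start with P(H) = 0.06. P('alarm'|H) = 0.963, P('alarm'|¬H) = 0.238.
Update on result 1 ('alarm'): P(H) ← 0.963·0.0600 / (0.963·0.0600 + 0.238·0.9400) = 0.057780/0.28150 = 0.2053.
Update on result 2 ('alarm'): P(H) ← 0.963·0.2053 / (0.963·0.2053 + 0.238·0.7947) = 0.19766/0.38681 = 0.5110.

Posterior P(H) ≈ 0.511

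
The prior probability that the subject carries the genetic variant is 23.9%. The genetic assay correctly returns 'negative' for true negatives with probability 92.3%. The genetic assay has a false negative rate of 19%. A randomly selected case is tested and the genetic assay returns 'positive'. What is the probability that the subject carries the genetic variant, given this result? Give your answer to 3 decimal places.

P(H | E) ≈ 0.768

Write H for 'the subject carries the genetic variant'. Prior odds H:¬H = 0.239/0.761 = 0.31406. For the 'positive' outcome, the likelihood ratio is 0.81/0.077 = 10.519.
Posterior odds = 0.31406 × 10.519 = 3.3038, so P(H|E) = 3.3038/(1+3.3038) = 0.768.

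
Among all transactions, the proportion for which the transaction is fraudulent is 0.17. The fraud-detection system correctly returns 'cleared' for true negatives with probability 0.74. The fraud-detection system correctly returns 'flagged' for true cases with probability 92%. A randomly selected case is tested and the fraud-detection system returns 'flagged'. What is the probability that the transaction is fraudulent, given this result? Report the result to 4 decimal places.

Write H for 'the transaction is fraudulent'. Prior odds H:¬H = 0.17/0.83 = 0.20482. For the 'flagged' outcome, the likelihood ratio is 0.92/0.26 = 3.5385.
Posterior odds = 0.20482 × 3.5385 = 0.72475, so P(H|E) = 0.72475/(1+0.72475) = 0.4202.

P(H | E) ≈ 0.4202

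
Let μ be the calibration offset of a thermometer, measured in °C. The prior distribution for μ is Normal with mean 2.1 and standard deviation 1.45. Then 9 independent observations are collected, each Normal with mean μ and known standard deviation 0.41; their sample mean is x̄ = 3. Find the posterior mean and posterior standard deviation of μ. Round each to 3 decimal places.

With known σ, the Normal prior is conjugate. Weight on the data is w = (n/σ²)/(n/σ² + 1/τ₀²) = 53.5396/(53.5396+0.475624) = 0.99119.
Posterior mean = w·x̄ + (1−w)·μ₀ = 0.99119·3 + 0.0088054·2.1 = 2.992. Posterior variance = 1/(53.5396+0.475624) = 0.0185133, so SD = 0.136.

Posterior mean ≈ 2.992; posterior SD ≈ 0.136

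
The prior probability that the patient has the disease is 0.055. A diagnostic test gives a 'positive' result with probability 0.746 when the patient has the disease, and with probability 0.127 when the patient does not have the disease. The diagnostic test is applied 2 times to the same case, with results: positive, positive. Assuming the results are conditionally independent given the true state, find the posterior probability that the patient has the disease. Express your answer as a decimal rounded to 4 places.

Posterior P(H) ≈ 0.6676

With H the event that the patient has the disease, the joint likelihood of the observed sequence is P(data|H) = 0.746·0.746 = 0.55652 and P(data|¬H) = 0.127·0.127 = 0.016129.
Bayes: P(H|data) = 0.055·0.55652 / (0.055·0.55652 + 0.945·0.016129) = 0.030608/0.045850 = 0.6676.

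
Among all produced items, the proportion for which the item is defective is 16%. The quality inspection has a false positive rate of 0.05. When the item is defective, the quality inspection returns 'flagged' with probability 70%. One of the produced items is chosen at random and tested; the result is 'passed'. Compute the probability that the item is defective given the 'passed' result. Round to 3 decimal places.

Let H be the event that the item is defective. P(H) = 0.16, so P(¬H) = 0.84. With E the 'passed' result, P(E|H) = 0.3 and P(E|¬H) = 0.95.
P(E) = 0.3·0.16 + 0.95·0.84 = 0.048000 + 0.79800 = 0.84600.
By Bayes' theorem, P(H|E) = 0.048000 / 0.84600 = 0.057.

P(H | E) ≈ 0.057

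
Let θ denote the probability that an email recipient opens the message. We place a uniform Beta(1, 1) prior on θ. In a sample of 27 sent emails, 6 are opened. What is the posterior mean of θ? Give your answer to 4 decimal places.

Observing 6 successes and 21 failures updates Beta(1, 1) by adding the success and failure counts to the two shape parameters: α = 1+6 = 7, β = 1+21 = 22.
Posterior mean = α/(α+β) = 7/29 = 0.2414.

Posterior mean ≈ 0.2414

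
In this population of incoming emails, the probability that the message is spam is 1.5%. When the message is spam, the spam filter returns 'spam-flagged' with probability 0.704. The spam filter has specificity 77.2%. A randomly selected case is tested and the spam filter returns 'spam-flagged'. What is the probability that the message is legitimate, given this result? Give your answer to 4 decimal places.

Let H be the event that the message is spam. P(H) = 0.015, so P(¬H) = 0.985. With E the 'spam-flagged' result, P(E|H) = 0.704 and P(E|¬H) = 0.228.
P(E) = 0.704·0.015 + 0.228·0.985 = 0.010560 + 0.22458 = 0.23514.
By Bayes' theorem, P(H|E) = 0.010560 / 0.23514 = 0.0449. Hence P(¬H|E) = 1 − 0.0449 = 0.9551.

P(¬H | E) ≈ 0.9551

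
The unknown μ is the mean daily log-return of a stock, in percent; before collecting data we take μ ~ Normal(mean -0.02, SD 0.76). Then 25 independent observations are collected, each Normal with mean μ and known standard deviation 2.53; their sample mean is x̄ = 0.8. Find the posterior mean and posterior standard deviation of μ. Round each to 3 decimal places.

Prior precision 1/τ₀² = 1/0.76² = 1.73130; data precision n/σ² = 25/2.53² = 3.90570.
Posterior precision = 1.73130 + 3.90570 = 5.63700, giving posterior SD = 1/√5.63700 = 0.421.
Posterior mean = (1.73130·-0.02 + 3.90570·0.8) / 5.63700 = 0.548.

Posterior mean ≈ 0.548; posterior SD ≈ 0.421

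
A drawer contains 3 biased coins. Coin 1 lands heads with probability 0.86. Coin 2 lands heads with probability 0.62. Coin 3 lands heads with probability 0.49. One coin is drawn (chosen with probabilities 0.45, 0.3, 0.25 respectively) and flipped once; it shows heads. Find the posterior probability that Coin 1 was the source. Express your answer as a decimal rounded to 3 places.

Posterior probability ≈ 0.556

Tabulate prior·likelihood by source: [1] prior 0.45, lik 0.86, product 0.3870; [2] prior 0.3, lik 0.62, product 0.1860; [3] prior 0.25, lik 0.49, product 0.1225.
Normalizing constant = 0.69550; the posterior for Coin 1 is its product over the sum, 0.3870/0.69550 = 0.556.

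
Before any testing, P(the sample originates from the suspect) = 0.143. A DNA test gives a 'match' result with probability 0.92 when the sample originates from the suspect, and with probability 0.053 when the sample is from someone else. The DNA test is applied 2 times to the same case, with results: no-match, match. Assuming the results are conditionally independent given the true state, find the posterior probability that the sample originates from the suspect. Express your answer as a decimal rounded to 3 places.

Posterior P(H) ≈ 0.197

Let H be the event that the sample originates from the suspect; start with P(H) = 0.143. P('match'|H) = 0.92, P('match'|¬H) = 0.053.
Update on result 1 ('no-match'): P(H) ← 0.08·0.1430 / (0.08·0.1430 + 0.947·0.8570) = 0.011440/0.82302 = 0.0139.
Update on result 2 ('match'): P(H) ← 0.92·0.0139 / (0.92·0.0139 + 0.053·0.9861) = 0.012788/0.065051 = 0.1966.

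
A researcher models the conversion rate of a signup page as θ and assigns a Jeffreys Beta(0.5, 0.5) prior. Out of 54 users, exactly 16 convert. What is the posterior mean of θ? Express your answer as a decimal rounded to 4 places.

Posterior mean ≈ 0.3000

The binomial likelihood is conjugate to the Beta prior: with 16 successes and 38 failures, the posterior is Beta(0.5+16, 0.5+38) = Beta(16.5, 38.5).
Posterior mean = α/(α+β) = 16.5/55 = 0.3000.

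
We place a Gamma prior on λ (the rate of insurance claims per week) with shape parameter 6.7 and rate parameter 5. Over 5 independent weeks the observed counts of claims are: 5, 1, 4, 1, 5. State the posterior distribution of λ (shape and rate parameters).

The Poisson likelihood adds the total count to the shape and the number of exposure periods to the rate. Here ∑xᵢ = 16 and n = 5, so shape 6.7→22.7 and rate 5→10.

Posterior: Gamma(shape=22.7, rate=10)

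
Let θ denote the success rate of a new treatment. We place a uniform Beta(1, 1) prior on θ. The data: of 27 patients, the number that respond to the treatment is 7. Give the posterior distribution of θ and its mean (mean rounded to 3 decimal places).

Observing 7 successes and 20 failures updates Beta(1, 1) by adding the success and failure counts to the two shape parameters: α = 1+7 = 8, β = 1+20 = 21.
E[θ | data] = 8/(8+21) = 0.276.

Posterior: Beta(8, 21); mean ≈ 0.276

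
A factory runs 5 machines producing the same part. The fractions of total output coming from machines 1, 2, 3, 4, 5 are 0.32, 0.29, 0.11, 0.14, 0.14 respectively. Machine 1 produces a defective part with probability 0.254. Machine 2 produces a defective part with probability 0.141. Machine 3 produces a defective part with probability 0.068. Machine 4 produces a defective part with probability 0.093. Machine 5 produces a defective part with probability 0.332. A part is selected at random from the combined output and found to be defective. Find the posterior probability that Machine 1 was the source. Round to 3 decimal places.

Posterior probability ≈ 0.430

Tabulate prior·likelihood by source: [1] prior 0.32, lik 0.254, product 0.08128; [2] prior 0.29, lik 0.141, product 0.04089; [3] prior 0.11, lik 0.068, product 0.007480; [4] prior 0.14, lik 0.093, product 0.01302; [5] prior 0.14, lik 0.332, product 0.04648.
Normalizing constant = 0.18915; the posterior for Machine 1 is its product over the sum, 0.08128/0.18915 = 0.430.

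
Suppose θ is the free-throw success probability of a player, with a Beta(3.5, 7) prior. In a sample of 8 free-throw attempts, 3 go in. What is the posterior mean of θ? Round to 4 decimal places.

The binomial likelihood is conjugate to the Beta prior: with 3 successes and 5 failures, the posterior is Beta(3.5+3, 7+5) = Beta(6.5, 12).
E[θ | data] = 6.5/(6.5+12) = 0.3514.

Posterior mean ≈ 0.3514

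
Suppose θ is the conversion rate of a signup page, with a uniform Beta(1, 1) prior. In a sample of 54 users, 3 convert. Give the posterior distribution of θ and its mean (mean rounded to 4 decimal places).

Posterior: Beta(4, 52); mean ≈ 0.0714

The binomial likelihood is conjugate to the Beta prior: with 3 successes and 51 failures, the posterior is Beta(1+3, 1+51) = Beta(4, 52).
Posterior mean = α/(α+β) = 4/56 = 0.0714.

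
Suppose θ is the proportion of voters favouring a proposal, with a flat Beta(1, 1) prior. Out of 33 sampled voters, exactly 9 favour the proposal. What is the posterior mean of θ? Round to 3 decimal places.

Observing 9 successes and 24 failures updates Beta(1, 1) by adding the success and failure counts to the two shape parameters: α = 1+9 = 10, β = 1+24 = 25.
Posterior mean = α/(α+β) = 10/35 = 0.286.

Posterior mean ≈ 0.286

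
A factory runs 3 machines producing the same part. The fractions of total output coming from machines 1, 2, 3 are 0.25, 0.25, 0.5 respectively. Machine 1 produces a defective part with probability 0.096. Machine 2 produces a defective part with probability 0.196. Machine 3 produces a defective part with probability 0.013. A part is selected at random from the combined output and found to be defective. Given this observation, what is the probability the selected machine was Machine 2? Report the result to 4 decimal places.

Posterior probability ≈ 0.6164

P(defective|M1) = 0.096; P(defective|M2) = 0.196; P(defective|M3) = 0.013.
Prior × likelihood for each source: 0.25·0.096=0.02400, 0.25·0.196=0.04900, 0.5·0.013=0.006500. Summing gives P(defective) = 0.079500.
P(Machine 2 | defective) = 0.04900 / 0.079500 = 0.6164.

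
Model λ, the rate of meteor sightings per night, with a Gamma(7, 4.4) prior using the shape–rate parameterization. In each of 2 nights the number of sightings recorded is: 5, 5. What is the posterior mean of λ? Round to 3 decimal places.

Posterior mean ≈ 2.656

The Poisson likelihood adds the total count to the shape and the number of exposure periods to the rate. Here ∑xᵢ = 10 and n = 2, so shape 7→17 and rate 4.4→6.4.
Posterior mean = shape/rate = 17/6.4 = 2.656.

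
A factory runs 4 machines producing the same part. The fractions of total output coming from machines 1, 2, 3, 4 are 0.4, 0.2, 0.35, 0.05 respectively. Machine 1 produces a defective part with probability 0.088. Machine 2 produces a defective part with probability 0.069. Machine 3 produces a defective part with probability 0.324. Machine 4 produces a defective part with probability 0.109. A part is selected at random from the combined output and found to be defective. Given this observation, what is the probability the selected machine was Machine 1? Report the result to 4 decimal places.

Posterior probability ≈ 0.2097

Tabulate prior·likelihood by source: [1] prior 0.4, lik 0.088, product 0.03520; [2] prior 0.2, lik 0.069, product 0.01380; [3] prior 0.35, lik 0.324, product 0.1134; [4] prior 0.05, lik 0.109, product 0.005450.
Normalizing constant = 0.16785; the posterior for Machine 1 is its product over the sum, 0.03520/0.16785 = 0.2097.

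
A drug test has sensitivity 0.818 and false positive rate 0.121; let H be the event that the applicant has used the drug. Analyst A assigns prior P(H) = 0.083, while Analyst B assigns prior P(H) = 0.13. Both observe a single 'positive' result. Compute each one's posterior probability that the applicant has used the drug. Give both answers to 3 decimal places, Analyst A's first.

Analyst A: 0.380; Analyst B: 0.503

The likelihood ratio for a 'positive' result is 0.818/0.121 = 6.7603.
Analyst A: prior odds 0.083/0.917 = 0.090513; posterior odds 0.61189; posterior probability 0.380.
Analyst B: prior odds 0.13/0.87 = 0.14943; posterior odds 1.0102; posterior probability 0.503.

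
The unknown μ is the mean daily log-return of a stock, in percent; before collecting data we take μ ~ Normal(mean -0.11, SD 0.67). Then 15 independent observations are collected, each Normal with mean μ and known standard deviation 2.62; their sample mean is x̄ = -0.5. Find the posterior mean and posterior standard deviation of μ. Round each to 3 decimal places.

Posterior mean ≈ -0.303; posterior SD ≈ 0.476

Prior precision 1/τ₀² = 1/0.67² = 2.22767; data precision n/σ² = 15/2.62² = 2.18519.
Posterior precision = 2.22767 + 2.18519 = 4.41285, giving posterior SD = 1/√4.41285 = 0.476.
Posterior mean = (2.22767·-0.11 + 2.18519·-0.5) / 4.41285 = -0.303.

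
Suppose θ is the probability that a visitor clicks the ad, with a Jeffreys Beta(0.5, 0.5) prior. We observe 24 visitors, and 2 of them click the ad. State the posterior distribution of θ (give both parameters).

Observing 2 successes and 22 failures updates Beta(0.5, 0.5) by adding the success and failure counts to the two shape parameters: α = 0.5+2 = 2.5, β = 0.5+22 = 22.5.

Posterior: Beta(2.5, 22.5)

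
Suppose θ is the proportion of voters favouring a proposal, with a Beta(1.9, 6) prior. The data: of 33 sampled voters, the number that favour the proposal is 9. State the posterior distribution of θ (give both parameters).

Posterior: Beta(10.9, 30)

The binomial likelihood is conjugate to the Beta prior: with 9 successes and 24 failures, the posterior is Beta(1.9+9, 6+24) = Beta(10.9, 30).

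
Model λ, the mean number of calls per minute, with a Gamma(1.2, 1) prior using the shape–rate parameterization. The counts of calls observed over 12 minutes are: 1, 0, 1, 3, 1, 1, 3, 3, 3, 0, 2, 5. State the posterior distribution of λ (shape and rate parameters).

Posterior: Gamma(shape=24.2, rate=13)

The Poisson likelihood adds the total count to the shape and the number of exposure periods to the rate. Here ∑xᵢ = 23 and n = 12, so shape 1.2→24.2 and rate 1→13.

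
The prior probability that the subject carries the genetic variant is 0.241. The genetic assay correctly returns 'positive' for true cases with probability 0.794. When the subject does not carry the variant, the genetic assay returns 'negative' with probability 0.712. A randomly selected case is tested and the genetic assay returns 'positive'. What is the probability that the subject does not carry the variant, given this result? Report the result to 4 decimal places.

P(¬H | E) ≈ 0.5332

Write H for 'the subject carries the genetic variant'. Prior odds H:¬H = 0.241/0.759 = 0.31752. For the 'positive' outcome, the likelihood ratio is 0.794/0.288 = 2.7569.
Posterior odds = 0.31752 × 2.7569 = 0.87539, so P(H|E) = 0.87539/(1+0.87539) = 0.4668. Then P(¬H|E) = 1 − 0.4668 = 0.5332.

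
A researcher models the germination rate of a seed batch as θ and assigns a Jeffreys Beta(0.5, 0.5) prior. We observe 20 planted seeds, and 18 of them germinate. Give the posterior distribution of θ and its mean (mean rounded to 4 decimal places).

Posterior: Beta(18.5, 2.5); mean ≈ 0.8810

The binomial likelihood is conjugate to the Beta prior: with 18 successes and 2 failures, the posterior is Beta(0.5+18, 0.5+2) = Beta(18.5, 2.5).
E[θ | data] = 18.5/(18.5+2.5) = 0.8810.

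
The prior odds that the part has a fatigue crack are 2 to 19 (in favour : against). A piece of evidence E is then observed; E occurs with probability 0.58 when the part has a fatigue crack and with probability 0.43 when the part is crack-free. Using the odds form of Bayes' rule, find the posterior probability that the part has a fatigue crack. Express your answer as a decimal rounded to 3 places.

Posterior probability ≈ 0.124

Prior odds = 2/19 = 0.10526.
Likelihood ratio for E = 0.58/0.43 = 1.3488.
Posterior odds = prior odds × LR = 0.14198.
Posterior probability = odds/(1+odds) = 0.14198/1.1420 = 0.124.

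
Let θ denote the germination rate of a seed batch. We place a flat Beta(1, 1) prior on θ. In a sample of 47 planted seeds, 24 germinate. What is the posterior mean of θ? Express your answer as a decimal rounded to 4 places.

Posterior mean ≈ 0.5102

Observing 24 successes and 23 failures updates Beta(1, 1) by adding the success and failure counts to the two shape parameters: α = 1+24 = 25, β = 1+23 = 24.
Posterior mean = α/(α+β) = 25/49 = 0.5102.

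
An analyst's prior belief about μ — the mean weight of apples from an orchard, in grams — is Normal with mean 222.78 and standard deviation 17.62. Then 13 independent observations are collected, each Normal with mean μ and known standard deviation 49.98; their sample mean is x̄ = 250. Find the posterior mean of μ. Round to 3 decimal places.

With known σ, the Normal prior is conjugate. Weight on the data is w = (n/σ²)/(n/σ² + 1/τ₀²) = 0.00520416/(0.00520416+0.00322098) = 0.61769.
Posterior mean = w·x̄ + (1−w)·μ₀ = 0.61769·250 + 0.38231·222.78 = 239.594.

Posterior mean ≈ 239.594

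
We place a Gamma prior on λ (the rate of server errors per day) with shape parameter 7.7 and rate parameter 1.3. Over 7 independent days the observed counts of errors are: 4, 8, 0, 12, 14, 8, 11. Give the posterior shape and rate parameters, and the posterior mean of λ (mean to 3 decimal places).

Posterior: Gamma(shape=64.7, rate=8.3); mean ≈ 7.795

Total count ∑xᵢ = 57 over n = 7 days.
Gamma is conjugate to the Poisson likelihood: posterior is Gamma(shape = 7.7+57 = 64.7, rate = 1.3+7 = 8.3).
E[λ | data] = 64.7/8.3 = 7.795.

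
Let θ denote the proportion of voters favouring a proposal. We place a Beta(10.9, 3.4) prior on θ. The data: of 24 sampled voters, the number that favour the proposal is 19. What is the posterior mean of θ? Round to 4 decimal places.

The binomial likelihood is conjugate to the Beta prior: with 19 successes and 5 failures, the posterior is Beta(10.9+19, 3.4+5) = Beta(29.9, 8.4).
Posterior mean = α/(α+β) = 29.9/38.3 = 0.7807.

Posterior mean ≈ 0.7807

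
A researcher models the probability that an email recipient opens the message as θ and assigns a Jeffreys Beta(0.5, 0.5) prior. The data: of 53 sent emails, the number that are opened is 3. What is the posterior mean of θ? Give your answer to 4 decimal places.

Observing 3 successes and 50 failures updates Beta(0.5, 0.5) by adding the success and failure counts to the two shape parameters: α = 0.5+3 = 3.5, β = 0.5+50 = 50.5.
Posterior mean = α/(α+β) = 3.5/54 = 0.0648.

Posterior mean ≈ 0.0648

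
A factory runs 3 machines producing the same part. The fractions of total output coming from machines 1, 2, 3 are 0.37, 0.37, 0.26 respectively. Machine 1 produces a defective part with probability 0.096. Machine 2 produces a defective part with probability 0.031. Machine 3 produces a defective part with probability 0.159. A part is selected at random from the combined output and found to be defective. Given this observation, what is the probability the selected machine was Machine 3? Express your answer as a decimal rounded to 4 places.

Posterior probability ≈ 0.4680

P(defective|M1) = 0.096; P(defective|M2) = 0.031; P(defective|M3) = 0.159.
Prior × likelihood for each source: 0.37·0.096=0.03552, 0.37·0.031=0.01147, 0.26·0.159=0.04134. Summing gives P(defective) = 0.088330.
P(Machine 3 | defective) = 0.04134 / 0.088330 = 0.4680.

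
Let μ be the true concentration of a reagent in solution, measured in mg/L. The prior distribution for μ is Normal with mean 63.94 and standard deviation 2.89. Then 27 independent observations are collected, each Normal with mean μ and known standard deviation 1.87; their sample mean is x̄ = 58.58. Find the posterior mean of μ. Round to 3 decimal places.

Prior precision 1/τ₀² = 1/2.89² = 0.119730; data precision n/σ² = 27/1.87² = 7.72112.
Posterior precision = 0.119730 + 7.72112 = 7.84085.
Posterior mean = (0.119730·63.94 + 7.72112·58.58) / 7.84085 = 58.662.

Posterior mean ≈ 58.662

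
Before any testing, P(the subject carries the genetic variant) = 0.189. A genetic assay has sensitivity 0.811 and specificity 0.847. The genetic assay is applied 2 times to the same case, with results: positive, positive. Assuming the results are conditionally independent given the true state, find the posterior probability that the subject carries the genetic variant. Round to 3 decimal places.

With H the event that the subject carries the genetic variant, the joint likelihood of the observed sequence is P(data|H) = 0.811·0.811 = 0.65772 and P(data|¬H) = 0.153·0.153 = 0.023409.
Bayes: P(H|data) = 0.189·0.65772 / (0.189·0.65772 + 0.811·0.023409) = 0.12431/0.14329 = 0.8675.

Posterior P(H) ≈ 0.868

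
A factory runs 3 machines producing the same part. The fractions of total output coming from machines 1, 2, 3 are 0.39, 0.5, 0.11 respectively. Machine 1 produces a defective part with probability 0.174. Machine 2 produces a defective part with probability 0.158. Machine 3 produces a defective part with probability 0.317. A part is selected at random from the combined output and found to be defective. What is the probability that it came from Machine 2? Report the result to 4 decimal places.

Posterior probability ≈ 0.4347

P(defective|M1) = 0.174; P(defective|M2) = 0.158; P(defective|M3) = 0.317.
Prior × likelihood for each source: 0.39·0.174=0.06786, 0.5·0.158=0.07900, 0.11·0.317=0.03487. Summing gives P(defective) = 0.18173.
P(Machine 2 | defective) = 0.07900 / 0.18173 = 0.4347.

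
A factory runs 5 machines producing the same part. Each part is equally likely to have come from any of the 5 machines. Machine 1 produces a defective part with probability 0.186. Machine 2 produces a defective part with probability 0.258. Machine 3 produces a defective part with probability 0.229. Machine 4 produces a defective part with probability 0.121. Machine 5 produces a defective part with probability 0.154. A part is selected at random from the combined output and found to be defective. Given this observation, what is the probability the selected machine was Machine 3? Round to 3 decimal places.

Tabulate prior·likelihood by source: [1] prior 0.2, lik 0.186, product 0.03720; [2] prior 0.2, lik 0.258, product 0.05160; [3] prior 0.2, lik 0.229, product 0.04580; [4] prior 0.2, lik 0.121, product 0.02420; [5] prior 0.2, lik 0.154, product 0.03080.
Normalizing constant = 0.18960; the posterior for Machine 3 is its product over the sum, 0.04580/0.18960 = 0.242.

Posterior probability ≈ 0.242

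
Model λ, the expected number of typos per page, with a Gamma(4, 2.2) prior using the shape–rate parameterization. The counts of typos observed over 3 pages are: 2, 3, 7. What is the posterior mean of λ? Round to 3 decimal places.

Total count ∑xᵢ = 12 over n = 3 pages.
Gamma is conjugate to the Poisson likelihood: posterior is Gamma(shape = 4+12 = 16, rate = 2.2+3 = 5.2).
E[λ | data] = 16/5.2 = 3.077.

Posterior mean ≈ 3.077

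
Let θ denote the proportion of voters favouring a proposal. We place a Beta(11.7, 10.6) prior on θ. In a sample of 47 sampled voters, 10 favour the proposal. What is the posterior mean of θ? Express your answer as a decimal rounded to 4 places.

Posterior mean ≈ 0.3131

Observing 10 successes and 37 failures updates Beta(11.7, 10.6) by adding the success and failure counts to the two shape parameters: α = 11.7+10 = 21.7, β = 10.6+37 = 47.6.
E[θ | data] = 21.7/(21.7+47.6) = 0.3131.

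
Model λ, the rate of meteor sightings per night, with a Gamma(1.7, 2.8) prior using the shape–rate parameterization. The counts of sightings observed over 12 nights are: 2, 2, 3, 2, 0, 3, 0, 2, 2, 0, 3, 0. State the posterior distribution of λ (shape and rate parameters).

The Poisson likelihood adds the total count to the shape and the number of exposure periods to the rate. Here ∑xᵢ = 19 and n = 12, so shape 1.7→20.7 and rate 2.8→14.8.

Posterior: Gamma(shape=20.7, rate=14.8)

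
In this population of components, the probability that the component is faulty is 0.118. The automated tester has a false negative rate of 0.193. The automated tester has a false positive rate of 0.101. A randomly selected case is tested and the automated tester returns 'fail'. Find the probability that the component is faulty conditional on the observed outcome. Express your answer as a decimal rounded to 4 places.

P(H | E) ≈ 0.5167

Write H for 'the component is faulty'. Prior odds H:¬H = 0.118/0.882 = 0.13379. For the 'fail' outcome, the likelihood ratio is 0.807/0.101 = 7.9901.
Posterior odds = 0.13379 × 7.9901 = 1.0690, so P(H|E) = 1.0690/(1+1.0690) = 0.5167.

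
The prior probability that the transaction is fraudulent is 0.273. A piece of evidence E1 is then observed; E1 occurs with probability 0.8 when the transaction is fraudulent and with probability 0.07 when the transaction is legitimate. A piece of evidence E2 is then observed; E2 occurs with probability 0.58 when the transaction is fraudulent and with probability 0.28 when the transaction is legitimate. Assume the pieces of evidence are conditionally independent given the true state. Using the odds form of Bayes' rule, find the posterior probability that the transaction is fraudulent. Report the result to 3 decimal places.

Posterior probability ≈ 0.899

Prior odds = 0.273/(1−0.273) = 0.37552.
Likelihood ratio for E1 = 0.8/0.07 = 11.429.
Likelihood ratio for E2 = 0.58/0.28 = 2.0714.
Posterior odds = prior odds × LR₁ × LR₂ = 8.8898.
Posterior probability = odds/(1+odds) = 8.8898/9.8898 = 0.899.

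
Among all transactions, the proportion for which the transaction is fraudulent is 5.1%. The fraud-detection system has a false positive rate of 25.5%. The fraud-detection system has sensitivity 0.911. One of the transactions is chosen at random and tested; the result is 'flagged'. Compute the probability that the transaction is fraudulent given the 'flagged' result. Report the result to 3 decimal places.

P(H | E) ≈ 0.161

Write H for 'the transaction is fraudulent'. Prior odds H:¬H = 0.051/0.949 = 0.053741. For the 'flagged' outcome, the likelihood ratio is 0.911/0.255 = 3.5725.
Posterior odds = 0.053741 × 3.5725 = 0.19199, so P(H|E) = 0.19199/(1+0.19199) = 0.161.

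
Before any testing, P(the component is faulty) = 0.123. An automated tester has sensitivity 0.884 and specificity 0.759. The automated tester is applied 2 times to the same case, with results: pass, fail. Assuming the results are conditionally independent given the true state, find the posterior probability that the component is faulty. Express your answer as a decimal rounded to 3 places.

Posterior P(H) ≈ 0.073

Let H be the event that the component is faulty; start with P(H) = 0.123. P('fail'|H) = 0.884, P('fail'|¬H) = 0.241.
Update on result 1 ('pass'): P(H) ← 0.116·0.1230 / (0.116·0.1230 + 0.759·0.8770) = 0.014268/0.67991 = 0.0210.
Update on result 2 ('fail'): P(H) ← 0.884·0.0210 / (0.884·0.0210 + 0.241·0.9790) = 0.018551/0.25449 = 0.0729.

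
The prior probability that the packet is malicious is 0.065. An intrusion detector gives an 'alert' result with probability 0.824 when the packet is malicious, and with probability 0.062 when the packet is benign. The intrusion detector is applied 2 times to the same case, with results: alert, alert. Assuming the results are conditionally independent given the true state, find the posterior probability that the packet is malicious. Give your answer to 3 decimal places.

Posterior P(H) ≈ 0.925

Let H be the event that the packet is malicious; start with P(H) = 0.065. P('alert'|H) = 0.824, P('alert'|¬H) = 0.062.
Update on result 1 ('alert'): P(H) ← 0.824·0.0650 / (0.824·0.0650 + 0.062·0.9350) = 0.053560/0.11153 = 0.4802.
Update on result 2 ('alert'): P(H) ← 0.824·0.4802 / (0.824·0.4802 + 0.062·0.5198) = 0.39571/0.42793 = 0.9247.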